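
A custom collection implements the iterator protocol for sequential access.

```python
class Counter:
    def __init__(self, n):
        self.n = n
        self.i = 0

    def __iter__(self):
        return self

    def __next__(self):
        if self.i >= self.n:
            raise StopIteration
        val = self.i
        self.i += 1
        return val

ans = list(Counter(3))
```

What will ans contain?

Step 1: Counter(3) creates an iterator counting 0 to 2.
Step 2: list() consumes all values: [0, 1, 2].
Therefore ans = [0, 1, 2].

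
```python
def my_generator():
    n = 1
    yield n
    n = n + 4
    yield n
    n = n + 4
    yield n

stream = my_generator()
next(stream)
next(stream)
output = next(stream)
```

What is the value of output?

Step 1: Trace through generator execution:
  Yield 1: n starts at 1, yield 1
  Yield 2: n = 1 + 4 = 5, yield 5
  Yield 3: n = 5 + 4 = 9, yield 9
Step 2: First next() gets 1, second next() gets the second value, third next() yields 9.
Therefore output = 9.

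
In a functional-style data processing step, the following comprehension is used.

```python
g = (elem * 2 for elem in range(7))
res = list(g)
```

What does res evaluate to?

Step 1: For each elem in range(7), compute elem*2:
  elem=0: 0*2 = 0
  elem=1: 1*2 = 2
  elem=2: 2*2 = 4
  elem=3: 3*2 = 6
  elem=4: 4*2 = 8
  elem=5: 5*2 = 10
  elem=6: 6*2 = 12
Therefore res = [0, 2, 4, 6, 8, 10, 12].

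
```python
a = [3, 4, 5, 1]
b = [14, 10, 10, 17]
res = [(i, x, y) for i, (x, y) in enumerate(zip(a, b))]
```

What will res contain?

Step 1: enumerate(zip(a, b)) gives index with paired elements:
  i=0: (3, 14)
  i=1: (4, 10)
  i=2: (5, 10)
  i=3: (1, 17)
Therefore res = [(0, 3, 14), (1, 4, 10), (2, 5, 10), (3, 1, 17)].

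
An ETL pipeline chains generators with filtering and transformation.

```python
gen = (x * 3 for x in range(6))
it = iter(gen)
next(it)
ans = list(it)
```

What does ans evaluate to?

Step 1: Generator produces [0, 3, 6, 9, 12, 15].
Step 2: next(it) consumes first element (0).
Step 3: list(it) collects remaining: [3, 6, 9, 12, 15].
Therefore ans = [3, 6, 9, 12, 15].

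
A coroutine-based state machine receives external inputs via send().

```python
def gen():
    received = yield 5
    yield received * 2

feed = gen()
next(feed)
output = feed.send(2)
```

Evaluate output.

Step 1: next(feed) advances to first yield, producing 5.
Step 2: send(2) resumes, received = 2.
Step 3: yield received * 2 = 2 * 2 = 4.
Therefore output = 4.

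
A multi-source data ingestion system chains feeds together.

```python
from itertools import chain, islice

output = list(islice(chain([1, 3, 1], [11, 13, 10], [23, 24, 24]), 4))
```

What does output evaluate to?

Step 1: chain([1, 3, 1], [11, 13, 10], [23, 24, 24]) = [1, 3, 1, 11, 13, 10, 23, 24, 24].
Step 2: islice takes first 4 elements: [1, 3, 1, 11].
Therefore output = [1, 3, 1, 11].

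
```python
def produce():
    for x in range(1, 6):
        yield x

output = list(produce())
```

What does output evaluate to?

Step 1: The generator yields each value from range(1, 6).
Step 2: list() consumes all yields: [1, 2, 3, 4, 5].
Therefore output = [1, 2, 3, 4, 5].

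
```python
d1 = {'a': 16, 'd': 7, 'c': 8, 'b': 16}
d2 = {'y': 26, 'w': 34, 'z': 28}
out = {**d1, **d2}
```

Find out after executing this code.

Step 1: Merge d1 and d2 (d2 values override on key conflicts).
Step 2: d1 has keys ['a', 'd', 'c', 'b'], d2 has keys ['y', 'w', 'z'].
Therefore out = {'a': 16, 'd': 7, 'c': 8, 'b': 16, 'y': 26, 'w': 34, 'z': 28}.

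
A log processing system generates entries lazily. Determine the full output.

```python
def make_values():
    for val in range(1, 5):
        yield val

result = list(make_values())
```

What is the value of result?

Step 1: The generator yields each value from range(1, 5).
Step 2: list() consumes all yields: [1, 2, 3, 4].
Therefore result = [1, 2, 3, 4].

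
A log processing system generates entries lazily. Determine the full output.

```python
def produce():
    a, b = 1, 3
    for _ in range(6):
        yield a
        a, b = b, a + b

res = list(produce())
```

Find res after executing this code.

Step 1: Fibonacci-like sequence starting with a=1, b=3:
  Iteration 1: yield a=1, then a,b = 3,4
  Iteration 2: yield a=3, then a,b = 4,7
  Iteration 3: yield a=4, then a,b = 7,11
  Iteration 4: yield a=7, then a,b = 11,18
  Iteration 5: yield a=11, then a,b = 18,29
  Iteration 6: yield a=18, then a,b = 29,47
Therefore res = [1, 3, 4, 7, 11, 18].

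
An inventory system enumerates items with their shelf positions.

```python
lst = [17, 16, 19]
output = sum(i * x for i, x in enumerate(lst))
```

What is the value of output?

Step 1: Compute i * x for each (i, x) in enumerate([17, 16, 19]):
  i=0, x=17: 0*17 = 0
  i=1, x=16: 1*16 = 16
  i=2, x=19: 2*19 = 38
Step 2: sum = 0 + 16 + 38 = 54.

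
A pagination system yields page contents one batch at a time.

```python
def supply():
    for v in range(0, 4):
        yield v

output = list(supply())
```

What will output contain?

Step 1: The generator yields each value from range(0, 4).
Step 2: list() consumes all yields: [0, 1, 2, 3].
Therefore output = [0, 1, 2, 3].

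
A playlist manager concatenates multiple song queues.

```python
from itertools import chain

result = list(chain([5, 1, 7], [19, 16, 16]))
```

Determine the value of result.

Step 1: chain() concatenates iterables: [5, 1, 7] + [19, 16, 16].
Therefore result = [5, 1, 7, 19, 16, 16].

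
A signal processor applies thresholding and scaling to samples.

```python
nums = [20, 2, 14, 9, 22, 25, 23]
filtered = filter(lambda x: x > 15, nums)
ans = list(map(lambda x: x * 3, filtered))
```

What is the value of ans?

Step 1: Filter nums for elements > 15:
  20: kept
  2: removed
  14: removed
  9: removed
  22: kept
  25: kept
  23: kept
Step 2: Map x * 3 on filtered [20, 22, 25, 23]:
  20 -> 60
  22 -> 66
  25 -> 75
  23 -> 69
Therefore ans = [60, 66, 75, 69].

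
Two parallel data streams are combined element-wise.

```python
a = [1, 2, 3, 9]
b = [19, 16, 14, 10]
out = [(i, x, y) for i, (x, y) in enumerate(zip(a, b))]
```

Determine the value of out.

Step 1: enumerate(zip(a, b)) gives index with paired elements:
  i=0: (1, 19)
  i=1: (2, 16)
  i=2: (3, 14)
  i=3: (9, 10)
Therefore out = [(0, 1, 19), (1, 2, 16), (2, 3, 14), (3, 9, 10)].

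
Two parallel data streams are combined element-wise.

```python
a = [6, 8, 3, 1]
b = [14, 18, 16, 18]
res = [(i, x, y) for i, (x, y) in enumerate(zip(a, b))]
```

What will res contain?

Step 1: enumerate(zip(a, b)) gives index with paired elements:
  i=0: (6, 14)
  i=1: (8, 18)
  i=2: (3, 16)
  i=3: (1, 18)
Therefore res = [(0, 6, 14), (1, 8, 18), (2, 3, 16), (3, 1, 18)].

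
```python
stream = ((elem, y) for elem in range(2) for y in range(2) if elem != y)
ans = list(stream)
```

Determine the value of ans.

Step 1: Nested generator over range(2) x range(2) where elem != y:
  (0, 0): excluded (elem == y)
  (0, 1): included
  (1, 0): included
  (1, 1): excluded (elem == y)
Therefore ans = [(0, 1), (1, 0)].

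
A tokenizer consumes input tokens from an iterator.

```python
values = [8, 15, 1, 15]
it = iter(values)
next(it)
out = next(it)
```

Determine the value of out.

Step 1: Create iterator over [8, 15, 1, 15].
Step 2: next() consumes 8.
Step 3: next() returns 15.
Therefore out = 15.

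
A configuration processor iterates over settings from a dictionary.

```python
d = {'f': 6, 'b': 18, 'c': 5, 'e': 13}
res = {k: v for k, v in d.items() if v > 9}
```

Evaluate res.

Step 1: Filter items where value > 9:
  'f': 6 <= 9: removed
  'b': 18 > 9: kept
  'c': 5 <= 9: removed
  'e': 13 > 9: kept
Therefore res = {'b': 18, 'e': 13}.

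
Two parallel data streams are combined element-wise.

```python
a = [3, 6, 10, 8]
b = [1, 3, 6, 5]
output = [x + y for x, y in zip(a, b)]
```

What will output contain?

Step 1: Add corresponding elements:
  3 + 1 = 4
  6 + 3 = 9
  10 + 6 = 16
  8 + 5 = 13
Therefore output = [4, 9, 16, 13].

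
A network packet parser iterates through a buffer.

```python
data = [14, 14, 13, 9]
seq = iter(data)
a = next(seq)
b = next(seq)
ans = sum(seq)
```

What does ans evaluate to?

Step 1: Create iterator over [14, 14, 13, 9].
Step 2: a = next() = 14, b = next() = 14.
Step 3: sum() of remaining [13, 9] = 22.
Therefore ans = 22.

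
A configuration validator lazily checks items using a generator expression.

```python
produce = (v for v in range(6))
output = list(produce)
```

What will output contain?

Step 1: Generator expression iterates range(6): [0, 1, 2, 3, 4, 5].
Step 2: list() collects all values.
Therefore output = [0, 1, 2, 3, 4, 5].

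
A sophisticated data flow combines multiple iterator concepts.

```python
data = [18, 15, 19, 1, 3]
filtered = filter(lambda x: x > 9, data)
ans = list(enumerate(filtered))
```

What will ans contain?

Step 1: Filter [18, 15, 19, 1, 3] for > 9: [18, 15, 19].
Step 2: enumerate re-indexes from 0: [(0, 18), (1, 15), (2, 19)].
Therefore ans = [(0, 18), (1, 15), (2, 19)].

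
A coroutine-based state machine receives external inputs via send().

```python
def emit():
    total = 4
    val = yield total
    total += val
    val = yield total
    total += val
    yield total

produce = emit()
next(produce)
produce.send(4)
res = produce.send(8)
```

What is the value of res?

Step 1: next() -> yield total=4.
Step 2: send(4) -> val=4, total = 4+4 = 8, yield 8.
Step 3: send(8) -> val=8, total = 8+8 = 16, yield 16.
Therefore res = 16.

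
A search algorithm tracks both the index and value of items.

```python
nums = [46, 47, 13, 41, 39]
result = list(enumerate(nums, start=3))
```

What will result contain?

Step 1: enumerate with start=3:
  (3, 46)
  (4, 47)
  (5, 13)
  (6, 41)
  (7, 39)
Therefore result = [(3, 46), (4, 47), (5, 13), (6, 41), (7, 39)].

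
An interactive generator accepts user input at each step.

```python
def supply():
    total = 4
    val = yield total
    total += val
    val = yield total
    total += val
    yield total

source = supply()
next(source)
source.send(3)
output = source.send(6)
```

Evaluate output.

Step 1: next() -> yield total=4.
Step 2: send(3) -> val=3, total = 4+3 = 7, yield 7.
Step 3: send(6) -> val=6, total = 7+6 = 13, yield 13.
Therefore output = 13.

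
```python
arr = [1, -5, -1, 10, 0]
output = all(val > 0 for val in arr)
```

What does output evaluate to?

Step 1: Check val > 0 for each element in [1, -5, -1, 10, 0]:
  1 > 0: True
  -5 > 0: False
  -1 > 0: False
  10 > 0: True
  0 > 0: False
Step 2: all() returns False.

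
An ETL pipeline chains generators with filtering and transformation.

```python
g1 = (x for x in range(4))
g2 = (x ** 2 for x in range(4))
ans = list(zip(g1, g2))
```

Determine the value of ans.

Step 1: g1 produces [0, 1, 2, 3].
Step 2: g2 produces [0, 1, 4, 9].
Step 3: zip pairs them: [(0, 0), (1, 1), (2, 4), (3, 9)].
Therefore ans = [(0, 0), (1, 1), (2, 4), (3, 9)].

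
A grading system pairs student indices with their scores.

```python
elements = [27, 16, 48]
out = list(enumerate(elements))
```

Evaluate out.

Step 1: enumerate pairs each element with its index:
  (0, 27)
  (1, 16)
  (2, 48)
Therefore out = [(0, 27), (1, 16), (2, 48)].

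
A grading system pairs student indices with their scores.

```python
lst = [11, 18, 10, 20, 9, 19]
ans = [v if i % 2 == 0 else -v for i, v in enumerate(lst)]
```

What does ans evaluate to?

Step 1: For each (i, v), keep v if i is even, negate if odd:
  i=0 (even): keep 11
  i=1 (odd): negate to -18
  i=2 (even): keep 10
  i=3 (odd): negate to -20
  i=4 (even): keep 9
  i=5 (odd): negate to -19
Therefore ans = [11, -18, 10, -20, 9, -19].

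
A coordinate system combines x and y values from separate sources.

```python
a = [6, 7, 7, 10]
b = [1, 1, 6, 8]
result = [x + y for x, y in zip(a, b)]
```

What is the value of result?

Step 1: Add corresponding elements:
  6 + 1 = 7
  7 + 1 = 8
  7 + 6 = 13
  10 + 8 = 18
Therefore result = [7, 8, 13, 18].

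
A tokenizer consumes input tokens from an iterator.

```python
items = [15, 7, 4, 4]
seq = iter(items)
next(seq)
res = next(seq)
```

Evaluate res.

Step 1: Create iterator over [15, 7, 4, 4].
Step 2: next() consumes 15.
Step 3: next() returns 7.
Therefore res = 7.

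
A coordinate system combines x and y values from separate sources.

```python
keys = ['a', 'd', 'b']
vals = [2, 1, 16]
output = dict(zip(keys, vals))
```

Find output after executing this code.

Step 1: zip pairs keys with values:
  'a' -> 2
  'd' -> 1
  'b' -> 16
Therefore output = {'a': 2, 'd': 1, 'b': 16}.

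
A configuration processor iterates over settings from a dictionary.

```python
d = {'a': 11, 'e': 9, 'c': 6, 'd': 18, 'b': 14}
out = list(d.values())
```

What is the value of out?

Step 1: d.values() returns the dictionary values in insertion order.
Therefore out = [11, 9, 6, 18, 14].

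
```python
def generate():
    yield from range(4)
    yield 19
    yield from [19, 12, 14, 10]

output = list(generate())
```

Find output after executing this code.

Step 1: Trace yields in order:
  yield 0
  yield 1
  yield 2
  yield 3
  yield 19
  yield 19
  yield 12
  yield 14
  yield 10
Therefore output = [0, 1, 2, 3, 19, 19, 12, 14, 10].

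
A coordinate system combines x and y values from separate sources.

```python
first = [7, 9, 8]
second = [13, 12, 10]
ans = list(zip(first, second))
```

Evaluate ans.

Step 1: zip pairs elements at same index:
  Index 0: (7, 13)
  Index 1: (9, 12)
  Index 2: (8, 10)
Therefore ans = [(7, 13), (9, 12), (8, 10)].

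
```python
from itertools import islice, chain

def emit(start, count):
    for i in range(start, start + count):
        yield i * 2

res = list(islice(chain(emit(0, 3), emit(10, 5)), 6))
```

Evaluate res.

Step 1: emit(0, 3) yields [0, 2, 4].
Step 2: emit(10, 5) yields [20, 22, 24, 26, 28].
Step 3: chain concatenates: [0, 2, 4, 20, 22, 24, 26, 28].
Step 4: islice takes first 6: [0, 2, 4, 20, 22, 24].
Therefore res = [0, 2, 4, 20, 22, 24].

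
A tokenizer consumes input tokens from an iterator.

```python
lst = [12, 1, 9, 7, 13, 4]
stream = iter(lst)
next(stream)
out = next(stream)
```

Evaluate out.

Step 1: Create iterator over [12, 1, 9, 7, 13, 4].
Step 2: next() consumes 12.
Step 3: next() returns 1.
Therefore out = 1.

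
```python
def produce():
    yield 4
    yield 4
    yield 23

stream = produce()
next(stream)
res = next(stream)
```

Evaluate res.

Step 1: produce() creates a generator.
Step 2: next(stream) yields 4 (consumed and discarded).
Step 3: next(stream) yields 4, assigned to res.
Therefore res = 4.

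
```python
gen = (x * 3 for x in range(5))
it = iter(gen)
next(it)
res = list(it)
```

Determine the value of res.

Step 1: Generator produces [0, 3, 6, 9, 12].
Step 2: next(it) consumes first element (0).
Step 3: list(it) collects remaining: [3, 6, 9, 12].
Therefore res = [3, 6, 9, 12].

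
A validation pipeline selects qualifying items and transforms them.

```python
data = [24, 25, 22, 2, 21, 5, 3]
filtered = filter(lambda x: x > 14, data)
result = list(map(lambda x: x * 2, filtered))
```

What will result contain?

Step 1: Filter data for elements > 14:
  24: kept
  25: kept
  22: kept
  2: removed
  21: kept
  5: removed
  3: removed
Step 2: Map x * 2 on filtered [24, 25, 22, 21]:
  24 -> 48
  25 -> 50
  22 -> 44
  21 -> 42
Therefore result = [48, 50, 44, 42].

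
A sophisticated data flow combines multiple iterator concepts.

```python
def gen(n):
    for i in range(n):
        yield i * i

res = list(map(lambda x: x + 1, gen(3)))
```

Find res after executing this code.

Step 1: gen(3) yields squares: [0, 1, 4].
Step 2: map adds 1 to each: [1, 2, 5].
Therefore res = [1, 2, 5].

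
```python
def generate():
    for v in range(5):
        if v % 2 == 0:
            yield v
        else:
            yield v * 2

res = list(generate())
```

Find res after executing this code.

Step 1: For each v in range(5), yield v if even, else v*2:
  v=0 (even): yield 0
  v=1 (odd): yield 1*2 = 2
  v=2 (even): yield 2
  v=3 (odd): yield 3*2 = 6
  v=4 (even): yield 4
Therefore res = [0, 2, 2, 6, 4].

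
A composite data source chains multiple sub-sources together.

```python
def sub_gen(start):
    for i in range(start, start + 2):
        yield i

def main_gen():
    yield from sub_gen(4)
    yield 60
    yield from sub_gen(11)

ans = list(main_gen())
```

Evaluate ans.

Step 1: main_gen() delegates to sub_gen(4):
  yield 4
  yield 5
Step 2: yield 60
Step 3: Delegates to sub_gen(11):
  yield 11
  yield 12
Therefore ans = [4, 5, 60, 11, 12].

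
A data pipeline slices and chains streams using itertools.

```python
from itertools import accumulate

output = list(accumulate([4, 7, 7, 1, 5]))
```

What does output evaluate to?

Step 1: accumulate computes running sums:
  + 4 = 4
  + 7 = 11
  + 7 = 18
  + 1 = 19
  + 5 = 24
Therefore output = [4, 11, 18, 19, 24].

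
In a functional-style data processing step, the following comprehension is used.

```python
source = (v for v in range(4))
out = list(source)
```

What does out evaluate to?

Step 1: Generator expression iterates range(4): [0, 1, 2, 3].
Step 2: list() collects all values.
Therefore out = [0, 1, 2, 3].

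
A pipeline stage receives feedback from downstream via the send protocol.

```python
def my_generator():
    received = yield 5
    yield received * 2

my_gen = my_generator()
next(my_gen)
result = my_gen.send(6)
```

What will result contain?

Step 1: next(my_gen) advances to first yield, producing 5.
Step 2: send(6) resumes, received = 6.
Step 3: yield received * 2 = 6 * 2 = 12.
Therefore result = 12.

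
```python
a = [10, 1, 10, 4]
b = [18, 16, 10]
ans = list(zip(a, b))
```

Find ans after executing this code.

Step 1: zip stops at shortest (len(a)=4, len(b)=3):
  Index 0: (10, 18)
  Index 1: (1, 16)
  Index 2: (10, 10)
Step 2: Last element of a (4) has no pair, dropped.
Therefore ans = [(10, 18), (1, 16), (10, 10)].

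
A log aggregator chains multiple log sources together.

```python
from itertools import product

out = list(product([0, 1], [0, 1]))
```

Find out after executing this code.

Step 1: product([0, 1], [0, 1]) gives all pairs:
  (0, 0)
  (0, 1)
  (1, 0)
  (1, 1)
Therefore out = [(0, 0), (0, 1), (1, 0), (1, 1)].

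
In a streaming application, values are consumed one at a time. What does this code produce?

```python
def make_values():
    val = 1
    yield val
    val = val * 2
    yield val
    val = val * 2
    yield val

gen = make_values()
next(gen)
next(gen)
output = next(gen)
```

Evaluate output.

Step 1: Trace through generator execution:
  Yield 1: val starts at 1, yield 1
  Yield 2: val = 1 * 2 = 2, yield 2
  Yield 3: val = 2 * 2 = 4, yield 4
Step 2: First next() gets 1, second next() gets the second value, third next() yields 4.
Therefore output = 4.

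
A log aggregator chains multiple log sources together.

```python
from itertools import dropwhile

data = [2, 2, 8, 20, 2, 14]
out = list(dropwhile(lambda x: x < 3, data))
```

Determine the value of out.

Step 1: dropwhile drops elements while < 3:
  2 < 3: dropped
  2 < 3: dropped
  8: kept (dropping stopped)
Step 2: Remaining elements kept regardless of condition.
Therefore out = [8, 20, 2, 14].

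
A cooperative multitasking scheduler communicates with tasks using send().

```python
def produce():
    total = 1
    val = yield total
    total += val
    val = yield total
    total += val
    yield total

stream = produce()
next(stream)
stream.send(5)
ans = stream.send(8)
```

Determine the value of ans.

Step 1: next() -> yield total=1.
Step 2: send(5) -> val=5, total = 1+5 = 6, yield 6.
Step 3: send(8) -> val=8, total = 6+8 = 14, yield 14.
Therefore ans = 14.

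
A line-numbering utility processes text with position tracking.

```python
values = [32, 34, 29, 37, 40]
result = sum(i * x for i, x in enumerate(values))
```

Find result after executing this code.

Step 1: Compute i * x for each (i, x) in enumerate([32, 34, 29, 37, 40]):
  i=0, x=32: 0*32 = 0
  i=1, x=34: 1*34 = 34
  i=2, x=29: 2*29 = 58
  i=3, x=37: 3*37 = 111
  i=4, x=40: 4*40 = 160
Step 2: sum = 0 + 34 + 58 + 111 + 160 = 363.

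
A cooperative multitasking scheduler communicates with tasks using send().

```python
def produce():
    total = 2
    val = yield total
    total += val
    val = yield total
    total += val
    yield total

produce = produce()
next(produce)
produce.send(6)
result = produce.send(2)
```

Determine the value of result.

Step 1: next() -> yield total=2.
Step 2: send(6) -> val=6, total = 2+6 = 8, yield 8.
Step 3: send(2) -> val=2, total = 8+2 = 10, yield 10.
Therefore result = 10.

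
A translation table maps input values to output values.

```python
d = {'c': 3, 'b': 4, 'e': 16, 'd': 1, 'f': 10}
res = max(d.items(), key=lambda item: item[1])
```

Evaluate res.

Step 1: Find item with maximum value:
  ('c', 3)
  ('b', 4)
  ('e', 16)
  ('d', 1)
  ('f', 10)
Step 2: Maximum value is 16 at key 'e'.
Therefore res = ('e', 16).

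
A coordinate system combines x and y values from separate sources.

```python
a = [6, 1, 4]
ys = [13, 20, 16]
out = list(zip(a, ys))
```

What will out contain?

Step 1: zip pairs elements at same index:
  Index 0: (6, 13)
  Index 1: (1, 20)
  Index 2: (4, 16)
Therefore out = [(6, 13), (1, 20), (4, 16)].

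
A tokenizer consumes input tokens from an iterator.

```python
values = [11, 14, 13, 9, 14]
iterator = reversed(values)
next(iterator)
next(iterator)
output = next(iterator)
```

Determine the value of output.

Step 1: reversed([11, 14, 13, 9, 14]) gives iterator: [14, 9, 13, 14, 11].
Step 2: First next() = 14, second next() = 9.
Step 3: Third next() = 13.
Therefore output = 13.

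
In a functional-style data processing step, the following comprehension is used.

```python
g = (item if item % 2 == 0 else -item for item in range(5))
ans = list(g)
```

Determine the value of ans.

Step 1: For each item in range(5), yield item if even, else -item:
  item=0: even, yield 0
  item=1: odd, yield -1
  item=2: even, yield 2
  item=3: odd, yield -3
  item=4: even, yield 4
Therefore ans = [0, -1, 2, -3, 4].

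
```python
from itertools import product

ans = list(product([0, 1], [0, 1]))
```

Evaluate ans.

Step 1: product([0, 1], [0, 1]) gives all pairs:
  (0, 0)
  (0, 1)
  (1, 0)
  (1, 1)
Therefore ans = [(0, 0), (0, 1), (1, 0), (1, 1)].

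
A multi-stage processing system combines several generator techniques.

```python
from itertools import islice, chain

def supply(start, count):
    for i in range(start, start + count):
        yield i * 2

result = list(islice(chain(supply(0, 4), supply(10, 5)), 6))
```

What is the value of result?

Step 1: supply(0, 4) yields [0, 2, 4, 6].
Step 2: supply(10, 5) yields [20, 22, 24, 26, 28].
Step 3: chain concatenates: [0, 2, 4, 6, 20, 22, 24, 26, 28].
Step 4: islice takes first 6: [0, 2, 4, 6, 20, 22].
Therefore result = [0, 2, 4, 6, 20, 22].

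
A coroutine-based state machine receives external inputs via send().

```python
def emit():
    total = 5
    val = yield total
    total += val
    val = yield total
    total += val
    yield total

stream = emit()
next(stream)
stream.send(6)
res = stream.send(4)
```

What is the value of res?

Step 1: next() -> yield total=5.
Step 2: send(6) -> val=6, total = 5+6 = 11, yield 11.
Step 3: send(4) -> val=4, total = 11+4 = 15, yield 15.
Therefore res = 15.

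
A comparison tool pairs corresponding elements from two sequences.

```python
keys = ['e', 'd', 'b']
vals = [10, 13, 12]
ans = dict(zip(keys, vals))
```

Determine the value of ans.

Step 1: zip pairs keys with values:
  'e' -> 10
  'd' -> 13
  'b' -> 12
Therefore ans = {'e': 10, 'd': 13, 'b': 12}.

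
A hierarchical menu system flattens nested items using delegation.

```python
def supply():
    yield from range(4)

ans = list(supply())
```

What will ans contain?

Step 1: yield from delegates to the iterable, yielding each element.
Step 2: Collected values: [0, 1, 2, 3].
Therefore ans = [0, 1, 2, 3].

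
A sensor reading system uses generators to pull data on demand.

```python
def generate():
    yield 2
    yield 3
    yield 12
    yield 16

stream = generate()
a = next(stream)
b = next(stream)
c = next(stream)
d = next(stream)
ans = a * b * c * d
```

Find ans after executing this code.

Step 1: Create generator and consume all values:
  a = next(stream) = 2
  b = next(stream) = 3
  c = next(stream) = 12
  d = next(stream) = 16
Step 2: ans = 2 * 3 * 12 * 16 = 1152.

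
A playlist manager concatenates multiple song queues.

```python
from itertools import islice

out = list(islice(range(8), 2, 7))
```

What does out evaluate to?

Step 1: islice(range(8), 2, 7) takes elements at indices [2, 7).
Step 2: Elements: [2, 3, 4, 5, 6].
Therefore out = [2, 3, 4, 5, 6].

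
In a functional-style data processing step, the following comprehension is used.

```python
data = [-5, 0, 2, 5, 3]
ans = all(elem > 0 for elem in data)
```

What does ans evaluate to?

Step 1: Check elem > 0 for each element in [-5, 0, 2, 5, 3]:
  -5 > 0: False
  0 > 0: False
  2 > 0: True
  5 > 0: True
  3 > 0: True
Step 2: all() returns False.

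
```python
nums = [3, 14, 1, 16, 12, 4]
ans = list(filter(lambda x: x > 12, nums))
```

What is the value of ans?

Step 1: Filter elements > 12:
  3: removed
  14: kept
  1: removed
  16: kept
  12: removed
  4: removed
Therefore ans = [14, 16].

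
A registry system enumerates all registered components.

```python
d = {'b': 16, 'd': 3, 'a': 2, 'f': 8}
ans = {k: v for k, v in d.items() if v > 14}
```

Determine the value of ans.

Step 1: Filter items where value > 14:
  'b': 16 > 14: kept
  'd': 3 <= 14: removed
  'a': 2 <= 14: removed
  'f': 8 <= 14: removed
Therefore ans = {'b': 16}.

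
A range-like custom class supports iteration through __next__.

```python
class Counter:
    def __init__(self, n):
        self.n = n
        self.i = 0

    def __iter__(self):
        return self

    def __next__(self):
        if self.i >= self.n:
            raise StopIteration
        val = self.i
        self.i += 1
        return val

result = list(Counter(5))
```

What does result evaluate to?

Step 1: Counter(5) creates an iterator counting 0 to 4.
Step 2: list() consumes all values: [0, 1, 2, 3, 4].
Therefore result = [0, 1, 2, 3, 4].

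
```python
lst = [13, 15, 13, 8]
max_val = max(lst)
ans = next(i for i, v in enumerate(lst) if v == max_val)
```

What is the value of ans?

Step 1: max([13, 15, 13, 8]) = 15.
Step 2: Find first index where value == 15:
  Index 0: 13 != 15
  Index 1: 15 == 15, found!
Therefore ans = 1.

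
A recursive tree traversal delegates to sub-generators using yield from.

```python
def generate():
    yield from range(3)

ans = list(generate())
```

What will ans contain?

Step 1: yield from delegates to the iterable, yielding each element.
Step 2: Collected values: [0, 1, 2].
Therefore ans = [0, 1, 2].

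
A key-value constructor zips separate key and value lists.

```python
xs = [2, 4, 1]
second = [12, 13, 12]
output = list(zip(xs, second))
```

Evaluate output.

Step 1: zip pairs elements at same index:
  Index 0: (2, 12)
  Index 1: (4, 13)
  Index 2: (1, 12)
Therefore output = [(2, 12), (4, 13), (1, 12)].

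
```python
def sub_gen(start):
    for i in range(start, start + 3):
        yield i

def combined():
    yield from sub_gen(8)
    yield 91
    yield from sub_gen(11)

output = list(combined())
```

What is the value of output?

Step 1: combined() delegates to sub_gen(8):
  yield 8
  yield 9
  yield 10
Step 2: yield 91
Step 3: Delegates to sub_gen(11):
  yield 11
  yield 12
  yield 13
Therefore output = [8, 9, 10, 91, 11, 12, 13].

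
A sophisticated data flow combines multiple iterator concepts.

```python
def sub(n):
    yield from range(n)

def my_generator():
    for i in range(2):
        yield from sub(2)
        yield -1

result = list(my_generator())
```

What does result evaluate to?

Step 1: For each i in range(2):
  i=0: yield from sub(2) -> [0, 1], then yield -1
  i=1: yield from sub(2) -> [0, 1], then yield -1
Therefore result = [0, 1, -1, 0, 1, -1].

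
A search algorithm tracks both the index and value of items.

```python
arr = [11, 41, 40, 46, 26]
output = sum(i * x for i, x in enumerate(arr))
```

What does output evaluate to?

Step 1: Compute i * x for each (i, x) in enumerate([11, 41, 40, 46, 26]):
  i=0, x=11: 0*11 = 0
  i=1, x=41: 1*41 = 41
  i=2, x=40: 2*40 = 80
  i=3, x=46: 3*46 = 138
  i=4, x=26: 4*26 = 104
Step 2: sum = 0 + 41 + 80 + 138 + 104 = 363.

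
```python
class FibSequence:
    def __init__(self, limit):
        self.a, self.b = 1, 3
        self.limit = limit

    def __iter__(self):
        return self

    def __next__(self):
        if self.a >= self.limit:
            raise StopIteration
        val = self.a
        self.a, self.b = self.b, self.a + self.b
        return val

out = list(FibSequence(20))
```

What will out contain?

Step 1: Fibonacci-like sequence (a=1, b=3) until >= 20:
  Yield 1, then a,b = 3,4
  Yield 3, then a,b = 4,7
  Yield 4, then a,b = 7,11
  Yield 7, then a,b = 11,18
  Yield 11, then a,b = 18,29
  Yield 18, then a,b = 29,47
Step 2: 29 >= 20, stop.
Therefore out = [1, 3, 4, 7, 11, 18].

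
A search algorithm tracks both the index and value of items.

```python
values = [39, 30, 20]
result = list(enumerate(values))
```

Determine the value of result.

Step 1: enumerate pairs each element with its index:
  (0, 39)
  (1, 30)
  (2, 20)
Therefore result = [(0, 39), (1, 30), (2, 20)].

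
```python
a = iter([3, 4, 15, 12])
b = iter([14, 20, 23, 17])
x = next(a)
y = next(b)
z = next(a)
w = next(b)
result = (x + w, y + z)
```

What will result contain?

Step 1: a iterates [3, 4, 15, 12], b iterates [14, 20, 23, 17].
Step 2: x = next(a) = 3, y = next(b) = 14.
Step 3: z = next(a) = 4, w = next(b) = 20.
Step 4: result = (3 + 20, 14 + 4) = (23, 18).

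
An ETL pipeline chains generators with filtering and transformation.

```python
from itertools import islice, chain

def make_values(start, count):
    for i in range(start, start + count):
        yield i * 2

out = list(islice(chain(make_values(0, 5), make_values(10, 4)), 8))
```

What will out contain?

Step 1: make_values(0, 5) yields [0, 2, 4, 6, 8].
Step 2: make_values(10, 4) yields [20, 22, 24, 26].
Step 3: chain concatenates: [0, 2, 4, 6, 8, 20, 22, 24, 26].
Step 4: islice takes first 8: [0, 2, 4, 6, 8, 20, 22, 24].
Therefore out = [0, 2, 4, 6, 8, 20, 22, 24].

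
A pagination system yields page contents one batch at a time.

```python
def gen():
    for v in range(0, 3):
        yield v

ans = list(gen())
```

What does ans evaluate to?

Step 1: The generator yields each value from range(0, 3).
Step 2: list() consumes all yields: [0, 1, 2].
Therefore ans = [0, 1, 2].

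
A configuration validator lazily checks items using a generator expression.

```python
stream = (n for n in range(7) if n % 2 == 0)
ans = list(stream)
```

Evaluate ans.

Step 1: Filter range(7) keeping only even values:
  n=0: even, included
  n=1: odd, excluded
  n=2: even, included
  n=3: odd, excluded
  n=4: even, included
  n=5: odd, excluded
  n=6: even, included
Therefore ans = [0, 2, 4, 6].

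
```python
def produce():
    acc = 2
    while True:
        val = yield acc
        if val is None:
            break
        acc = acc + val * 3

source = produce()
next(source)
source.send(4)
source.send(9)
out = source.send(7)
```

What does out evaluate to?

Step 1: next() -> yield acc=2.
Step 2: send(4) -> val=4, acc = 2 + 4*3 = 14, yield 14.
Step 3: send(9) -> val=9, acc = 14 + 9*3 = 41, yield 41.
Step 4: send(7) -> val=7, acc = 41 + 7*3 = 62, yield 62.
Therefore out = 62.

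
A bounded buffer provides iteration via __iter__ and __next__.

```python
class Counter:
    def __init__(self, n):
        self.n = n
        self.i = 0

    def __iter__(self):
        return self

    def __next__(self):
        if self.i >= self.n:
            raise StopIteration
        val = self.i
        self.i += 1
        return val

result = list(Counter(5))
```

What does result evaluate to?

Step 1: Counter(5) creates an iterator counting 0 to 4.
Step 2: list() consumes all values: [0, 1, 2, 3, 4].
Therefore result = [0, 1, 2, 3, 4].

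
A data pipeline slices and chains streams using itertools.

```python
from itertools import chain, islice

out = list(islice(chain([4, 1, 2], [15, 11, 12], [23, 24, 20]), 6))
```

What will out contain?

Step 1: chain([4, 1, 2], [15, 11, 12], [23, 24, 20]) = [4, 1, 2, 15, 11, 12, 23, 24, 20].
Step 2: islice takes first 6 elements: [4, 1, 2, 15, 11, 12].
Therefore out = [4, 1, 2, 15, 11, 12].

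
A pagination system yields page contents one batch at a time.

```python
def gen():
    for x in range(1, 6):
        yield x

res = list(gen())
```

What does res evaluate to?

Step 1: The generator yields each value from range(1, 6).
Step 2: list() consumes all yields: [1, 2, 3, 4, 5].
Therefore res = [1, 2, 3, 4, 5].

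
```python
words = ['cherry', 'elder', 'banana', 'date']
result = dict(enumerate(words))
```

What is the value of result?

Step 1: enumerate pairs indices with words:
  0 -> 'cherry'
  1 -> 'elder'
  2 -> 'banana'
  3 -> 'date'
Therefore result = {0: 'cherry', 1: 'elder', 2: 'banana', 3: 'date'}.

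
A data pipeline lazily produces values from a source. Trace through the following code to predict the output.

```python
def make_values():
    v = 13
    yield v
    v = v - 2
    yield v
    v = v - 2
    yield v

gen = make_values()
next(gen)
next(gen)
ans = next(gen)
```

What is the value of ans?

Step 1: Trace through generator execution:
  Yield 1: v starts at 13, yield 13
  Yield 2: v = 13 - 2 = 11, yield 11
  Yield 3: v = 11 - 2 = 9, yield 9
Step 2: First next() gets 13, second next() gets the second value, third next() yields 9.
Therefore ans = 9.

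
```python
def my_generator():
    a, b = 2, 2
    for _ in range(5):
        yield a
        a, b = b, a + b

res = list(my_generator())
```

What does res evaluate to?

Step 1: Fibonacci-like sequence starting with a=2, b=2:
  Iteration 1: yield a=2, then a,b = 2,4
  Iteration 2: yield a=2, then a,b = 4,6
  Iteration 3: yield a=4, then a,b = 6,10
  Iteration 4: yield a=6, then a,b = 10,16
  Iteration 5: yield a=10, then a,b = 16,26
Therefore res = [2, 2, 4, 6, 10].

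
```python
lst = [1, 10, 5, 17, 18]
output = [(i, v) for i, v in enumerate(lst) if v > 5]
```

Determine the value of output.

Step 1: Filter enumerate([1, 10, 5, 17, 18]) keeping v > 5:
  (0, 1): 1 <= 5, excluded
  (1, 10): 10 > 5, included
  (2, 5): 5 <= 5, excluded
  (3, 17): 17 > 5, included
  (4, 18): 18 > 5, included
Therefore output = [(1, 10), (3, 17), (4, 18)].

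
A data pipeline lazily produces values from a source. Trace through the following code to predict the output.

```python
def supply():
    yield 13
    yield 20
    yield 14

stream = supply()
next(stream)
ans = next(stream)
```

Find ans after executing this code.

Step 1: supply() creates a generator.
Step 2: next(stream) yields 13 (consumed and discarded).
Step 3: next(stream) yields 20, assigned to ans.
Therefore ans = 20.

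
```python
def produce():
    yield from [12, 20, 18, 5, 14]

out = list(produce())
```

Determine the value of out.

Step 1: yield from delegates to the iterable, yielding each element.
Step 2: Collected values: [12, 20, 18, 5, 14].
Therefore out = [12, 20, 18, 5, 14].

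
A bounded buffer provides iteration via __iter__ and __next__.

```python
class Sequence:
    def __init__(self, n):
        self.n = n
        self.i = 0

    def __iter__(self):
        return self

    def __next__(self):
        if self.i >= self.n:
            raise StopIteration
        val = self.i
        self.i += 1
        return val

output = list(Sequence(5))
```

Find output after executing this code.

Step 1: Sequence(5) creates an iterator counting 0 to 4.
Step 2: list() consumes all values: [0, 1, 2, 3, 4].
Therefore output = [0, 1, 2, 3, 4].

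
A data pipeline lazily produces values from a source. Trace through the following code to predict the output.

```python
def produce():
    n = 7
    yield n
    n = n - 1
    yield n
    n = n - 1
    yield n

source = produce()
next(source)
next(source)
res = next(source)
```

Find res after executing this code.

Step 1: Trace through generator execution:
  Yield 1: n starts at 7, yield 7
  Yield 2: n = 7 - 1 = 6, yield 6
  Yield 3: n = 6 - 1 = 5, yield 5
Step 2: First next() gets 7, second next() gets the second value, third next() yields 5.
Therefore res = 5.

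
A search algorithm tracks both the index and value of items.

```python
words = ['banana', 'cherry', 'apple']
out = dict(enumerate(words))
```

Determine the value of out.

Step 1: enumerate pairs indices with words:
  0 -> 'banana'
  1 -> 'cherry'
  2 -> 'apple'
Therefore out = {0: 'banana', 1: 'cherry', 2: 'apple'}.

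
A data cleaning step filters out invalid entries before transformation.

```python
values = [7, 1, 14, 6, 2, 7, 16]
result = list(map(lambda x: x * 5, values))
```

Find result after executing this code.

Step 1: Apply lambda x: x * 5 to each element:
  7 -> 35
  1 -> 5
  14 -> 70
  6 -> 30
  2 -> 10
  7 -> 35
  16 -> 80
Therefore result = [35, 5, 70, 30, 10, 35, 80].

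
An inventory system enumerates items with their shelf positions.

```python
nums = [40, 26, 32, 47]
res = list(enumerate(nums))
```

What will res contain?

Step 1: enumerate pairs each element with its index:
  (0, 40)
  (1, 26)
  (2, 32)
  (3, 47)
Therefore res = [(0, 40), (1, 26), (2, 32), (3, 47)].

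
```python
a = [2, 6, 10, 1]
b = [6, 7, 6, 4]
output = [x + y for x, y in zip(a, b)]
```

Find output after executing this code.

Step 1: Add corresponding elements:
  2 + 6 = 8
  6 + 7 = 13
  10 + 6 = 16
  1 + 4 = 5
Therefore output = [8, 13, 16, 5].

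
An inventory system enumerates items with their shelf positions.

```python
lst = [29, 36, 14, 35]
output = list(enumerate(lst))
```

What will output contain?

Step 1: enumerate pairs each element with its index:
  (0, 29)
  (1, 36)
  (2, 14)
  (3, 35)
Therefore output = [(0, 29), (1, 36), (2, 14), (3, 35)].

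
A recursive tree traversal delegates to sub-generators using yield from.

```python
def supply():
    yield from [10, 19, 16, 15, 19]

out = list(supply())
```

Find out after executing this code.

Step 1: yield from delegates to the iterable, yielding each element.
Step 2: Collected values: [10, 19, 16, 15, 19].
Therefore out = [10, 19, 16, 15, 19].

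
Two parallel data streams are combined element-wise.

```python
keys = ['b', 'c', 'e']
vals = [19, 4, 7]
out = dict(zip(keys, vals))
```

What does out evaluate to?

Step 1: zip pairs keys with values:
  'b' -> 19
  'c' -> 4
  'e' -> 7
Therefore out = {'b': 19, 'c': 4, 'e': 7}.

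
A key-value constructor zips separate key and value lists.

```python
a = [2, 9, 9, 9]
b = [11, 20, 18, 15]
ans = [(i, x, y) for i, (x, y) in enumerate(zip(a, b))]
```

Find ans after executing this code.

Step 1: enumerate(zip(a, b)) gives index with paired elements:
  i=0: (2, 11)
  i=1: (9, 20)
  i=2: (9, 18)
  i=3: (9, 15)
Therefore ans = [(0, 2, 11), (1, 9, 20), (2, 9, 18), (3, 9, 15)].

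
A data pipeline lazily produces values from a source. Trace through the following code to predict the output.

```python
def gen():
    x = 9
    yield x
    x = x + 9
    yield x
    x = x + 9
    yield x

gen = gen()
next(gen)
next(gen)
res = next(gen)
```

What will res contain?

Step 1: Trace through generator execution:
  Yield 1: x starts at 9, yield 9
  Yield 2: x = 9 + 9 = 18, yield 18
  Yield 3: x = 18 + 9 = 27, yield 27
Step 2: First next() gets 9, second next() gets the second value, third next() yields 27.
Therefore res = 27.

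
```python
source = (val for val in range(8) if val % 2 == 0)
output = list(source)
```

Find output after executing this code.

Step 1: Filter range(8) keeping only even values:
  val=0: even, included
  val=1: odd, excluded
  val=2: even, included
  val=3: odd, excluded
  val=4: even, included
  val=5: odd, excluded
  val=6: even, included
  val=7: odd, excluded
Therefore output = [0, 2, 4, 6].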